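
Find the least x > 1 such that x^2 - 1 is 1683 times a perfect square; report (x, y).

(x, y) = (1682, 41)

First expand sqrt(1683) as a continued fraction. With x_i = (sqrt(1683) + m_i)/d_i and (m_0, d_0) = (0, 1): a_0 = floor(sqrt(1683)) = 41, since 41^2 = 1681 <= 1683 < 1764 = 42^2.
Iterate m_{i+1} = d_i*a_i - m_i, d_{i+1} = (1683 - m_{i+1}^2)/d_i, a_{i+1} = floor((a_0 + m_{i+1})/d_{i+1}):
  m_1 = 1*41 - 0 = 41, d_1 = (1683 - 41^2)/1 = 2/1 = 2, a_1 = floor((41 + 41)/2) = 41.
  m_2 = 2*41 - 41 = 41, d_2 = (1683 - 41^2)/2 = 2/2 = 1, a_2 = floor((41 + 41)/1) = 82.
  m_3 = 1*82 - 41 = 41, d_3 = (1683 - 41^2)/1 = 2/1 = 2: (m_3, d_3) = (m_1, d_1) = (41, 2), so from here the quotients repeat a_1, a_2; the period length is 2.
So sqrt(1683) = [41; (41, 82)] with period length k = 2.
k is even, so the fundamental solution of x^2 - 1683y^2 = 1 is (p_{k-1}, q_{k-1}) = (p_1, q_1); compute convergents through index 1.
Convergents (p_i = a_i*p_{i-1} + p_{i-2}, q_i = a_i*q_{i-1} + q_{i-2} with p_{-2}=0, p_{-1}=1, q_{-2}=1, q_{-1}=0):
  i=0: a_0=41, p_0 = 41*1 + 0 = 41, q_0 = 41*0 + 1 = 1.
  i=1: a_1=41, p_1 = 41*41 + 1 = 1682, q_1 = 41*1 + 0 = 41.
Check: 1682^2 - 1683*41^2 = 2829124 - 2829123 = 1, so (x, y) = (1682, 41) solves the equation, and by the theorem it is the least positive solution.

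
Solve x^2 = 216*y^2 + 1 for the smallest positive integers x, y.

First expand sqrt(216) as a continued fraction. With x_i = (sqrt(216) + m_i)/d_i and (m_0, d_0) = (0, 1): a_0 = floor(sqrt(216)) = 14, since 14^2 = 196 <= 216 < 225 = 15^2.
Iterate m_{i+1} = d_i*a_i - m_i, d_{i+1} = (216 - m_{i+1}^2)/d_i, a_{i+1} = floor((a_0 + m_{i+1})/d_{i+1}):
  m_1 = 1*14 - 0 = 14, d_1 = (216 - 14^2)/1 = 20/1 = 20, a_1 = floor((14 + 14)/20) = 1.
  m_2 = 20*1 - 14 = 6, d_2 = (216 - 6^2)/20 = 180/20 = 9, a_2 = floor((14 + 6)/9) = 2.
  m_3 = 9*2 - 6 = 12, d_3 = (216 - 12^2)/9 = 72/9 = 8, a_3 = floor((14 + 12)/8) = 3.
  m_4 = 8*3 - 12 = 12, d_4 = (216 - 12^2)/8 = 72/8 = 9, a_4 = floor((14 + 12)/9) = 2.
  m_5 = 9*2 - 12 = 6, d_5 = (216 - 6^2)/9 = 180/9 = 20, a_5 = floor((14 + 6)/20) = 1.
  m_6 = 20*1 - 6 = 14, d_6 = (216 - 14^2)/20 = 20/20 = 1, a_6 = floor((14 + 14)/1) = 28.
  m_7 = 1*28 - 14 = 14, d_7 = (216 - 14^2)/1 = 20/1 = 20: (m_7, d_7) = (m_1, d_1) = (14, 20), so from here the quotients repeat a_1, ..., a_6; the period length is 6.
So sqrt(216) = [14; (1, 2, 3, 2, 1, 28)] with period length k = 6.
k is even, so the fundamental solution of x^2 - 216y^2 = 1 is (p_{k-1}, q_{k-1}) = (p_5, q_5); compute convergents through index 5.
Convergents (p_i = a_i*p_{i-1} + p_{i-2}, q_i = a_i*q_{i-1} + q_{i-2} with p_{-2}=0, p_{-1}=1, q_{-2}=1, q_{-1}=0):
  i=0: a_0=14, p_0 = 14*1 + 0 = 14, q_0 = 14*0 + 1 = 1.
  i=1: a_1=1, p_1 = 1*14 + 1 = 15, q_1 = 1*1 + 0 = 1.
  i=2: a_2=2, p_2 = 2*15 + 14 = 44, q_2 = 2*1 + 1 = 3.
  i=3: a_3=3, p_3 = 3*44 + 15 = 147, q_3 = 3*3 + 1 = 10.
  i=4: a_4=2, p_4 = 2*147 + 44 = 338, q_4 = 2*10 + 3 = 23.
  i=5: a_5=1, p_5 = 1*338 + 147 = 485, q_5 = 1*23 + 10 = 33.
Check: 485^2 - 216*33^2 = 235225 - 235224 = 1, so (x, y) = (485, 33) solves the equation, and by the theorem it is the least positive solution.

(x, y) = (485, 33)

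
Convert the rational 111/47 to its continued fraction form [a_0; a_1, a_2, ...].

Run the Euclidean algorithm on 111 and 47; the successive quotients are the partial quotients a_0, a_1, ... (each step inverts the fractional part left over by the previous one):
  111 = 2*47 + 17, so a_0 = 2.
  47 = 2*17 + 13, so a_1 = 2.
  17 = 1*13 + 4, so a_2 = 1.
  13 = 3*4 + 1, so a_3 = 3.
  4 = 4*1 + 0, so a_4 = 4.
The remainder reaches 0 after 5 divisions, so the expansion has 5 partial quotients, read off in order.

[2; 2, 1, 3, 4]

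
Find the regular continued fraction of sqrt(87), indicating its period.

Write x_i = (sqrt(87) + m_i)/d_i with (m_0, d_0) = (0, 1). a_0 = floor(sqrt(87)) = 9, since 9^2 = 81 <= 87 < 100 = 10^2.
Iterate m_{i+1} = d_i*a_i - m_i, d_{i+1} = (87 - m_{i+1}^2)/d_i, a_{i+1} = floor((a_0 + m_{i+1})/d_{i+1}):
  m_1 = 1*9 - 0 = 9, d_1 = (87 - 9^2)/1 = 6/1 = 6, a_1 = floor((9 + 9)/6) = 3.
  m_2 = 6*3 - 9 = 9, d_2 = (87 - 9^2)/6 = 6/6 = 1, a_2 = floor((9 + 9)/1) = 18.
  m_3 = 1*18 - 9 = 9, d_3 = (87 - 9^2)/1 = 6/1 = 6: (m_3, d_3) = (m_1, d_1) = (9, 6), so from here the quotients repeat a_1, a_2; the period length is 2.
Hence the expansion of sqrt(87) is a_0 = 9 followed by the repeating block 3, 18 (period 2).

[9; (3, 18)]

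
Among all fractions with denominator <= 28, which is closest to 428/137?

Expand x = 428/137 as a continued fraction with the Euclidean algorithm:
  428 = 3*137 + 17, so a_0 = 3.
  137 = 8*17 + 1, so a_1 = 8.
  17 = 17*1 + 0, so a_2 = 17.
so x = [3; 8, 17].
Convergents (p_i = a_i*p_{i-1} + p_{i-2}, q_i = a_i*q_{i-1} + q_{i-2} with p_{-2}=0, p_{-1}=1, q_{-2}=1, q_{-1}=0), until the denominator exceeds 28:
  i=0: a_0=3, p_0 = 3*1 + 0 = 3, q_0 = 3*0 + 1 = 1.
  i=1: a_1=8, p_1 = 8*3 + 1 = 25, q_1 = 8*1 + 0 = 8.
  i=2: a_2=17, p_2 = 17*25 + 3 = 428, q_2 = 17*8 + 1 = 137.
q_2 = 137 > 28, so the last convergent with denominator <= 28 is p_1/q_1 = 25/8.
The closest fraction with denominator <= 28 is either p_1/q_1 or the intermediate fraction (k*p_1 + p_0)/(k*q_1 + q_0) with the largest k >= 1 whose denominator stays <= 28; these approach x as k grows, and every other convergent or intermediate fraction in range is farther away.
Largest k: floor((28 - q_0)/q_1) = floor((28 - 1)/8) = 3.
That gives (3*25 + 3)/(3*8 + 1) = 78/25.
Compare the errors: |x - 25/8| = |428*8 - 25*137|/(137*8) = 1/1096, and |x - 78/25| = |428*25 - 78*137|/(137*25) = 14/3425.
Cross-multiplying, 1*3425 = 3425 < 15344 = 14*1096, so 1/1096 is smaller: the convergent 25/8 is closer to x than 78/25.

25/8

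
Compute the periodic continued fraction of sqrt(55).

Write x_i = (sqrt(55) + m_i)/d_i with (m_0, d_0) = (0, 1). a_0 = floor(sqrt(55)) = 7, since 7^2 = 49 <= 55 < 64 = 8^2.
Iterate m_{i+1} = d_i*a_i - m_i, d_{i+1} = (55 - m_{i+1}^2)/d_i, a_{i+1} = floor((a_0 + m_{i+1})/d_{i+1}):
  m_1 = 1*7 - 0 = 7, d_1 = (55 - 7^2)/1 = 6/1 = 6, a_1 = floor((7 + 7)/6) = 2.
  m_2 = 6*2 - 7 = 5, d_2 = (55 - 5^2)/6 = 30/6 = 5, a_2 = floor((7 + 5)/5) = 2.
  m_3 = 5*2 - 5 = 5, d_3 = (55 - 5^2)/5 = 30/5 = 6, a_3 = floor((7 + 5)/6) = 2.
  m_4 = 6*2 - 5 = 7, d_4 = (55 - 7^2)/6 = 6/6 = 1, a_4 = floor((7 + 7)/1) = 14.
  m_5 = 1*14 - 7 = 7, d_5 = (55 - 7^2)/1 = 6/1 = 6: (m_5, d_5) = (m_1, d_1) = (7, 6), so from here the quotients repeat a_1, ..., a_4; the period length is 4.
Hence the expansion of sqrt(55) is a_0 = 7 followed by the repeating block 2, 2, 2, 14 (period 4).

[7; (2, 2, 2, 14)]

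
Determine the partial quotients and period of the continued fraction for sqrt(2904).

[53; (1, 7, 1, 106)]

Write x_i = (sqrt(2904) + m_i)/d_i with (m_0, d_0) = (0, 1). a_0 = floor(sqrt(2904)) = 53, since 53^2 = 2809 <= 2904 < 2916 = 54^2.
Iterate m_{i+1} = d_i*a_i - m_i, d_{i+1} = (2904 - m_{i+1}^2)/d_i, a_{i+1} = floor((a_0 + m_{i+1})/d_{i+1}):
  m_1 = 1*53 - 0 = 53, d_1 = (2904 - 53^2)/1 = 95/1 = 95, a_1 = floor((53 + 53)/95) = 1.
  m_2 = 95*1 - 53 = 42, d_2 = (2904 - 42^2)/95 = 1140/95 = 12, a_2 = floor((53 + 42)/12) = 7.
  m_3 = 12*7 - 42 = 42, d_3 = (2904 - 42^2)/12 = 1140/12 = 95, a_3 = floor((53 + 42)/95) = 1.
  m_4 = 95*1 - 42 = 53, d_4 = (2904 - 53^2)/95 = 95/95 = 1, a_4 = floor((53 + 53)/1) = 106.
  m_5 = 1*106 - 53 = 53, d_5 = (2904 - 53^2)/1 = 95/1 = 95: (m_5, d_5) = (m_1, d_1) = (53, 95), so from here the quotients repeat a_1, ..., a_4; the period length is 4.
Hence the expansion of sqrt(2904) is a_0 = 53 followed by the repeating block 1, 7, 1, 106 (period 4).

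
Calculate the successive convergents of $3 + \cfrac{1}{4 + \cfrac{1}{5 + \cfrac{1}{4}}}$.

Using the convergent recurrence p_i = a_i*p_{i-1} + p_{i-2}, q_i = a_i*q_{i-1} + q_{i-2} with p_{-2}=0, p_{-1}=1, q_{-2}=1, q_{-1}=0:
  i=0: a_0=3, p_0 = 3*1 + 0 = 3, q_0 = 3*0 + 1 = 1.
  i=1: a_1=4, p_1 = 4*3 + 1 = 13, q_1 = 4*1 + 0 = 4.
  i=2: a_2=5, p_2 = 5*13 + 3 = 68, q_2 = 5*4 + 1 = 21.
  i=3: a_3=4, p_3 = 4*68 + 13 = 285, q_3 = 4*21 + 4 = 88.

3/1, 13/4, 68/21, 285/88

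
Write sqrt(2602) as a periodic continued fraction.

Write x_i = (sqrt(2602) + m_i)/d_i with (m_0, d_0) = (0, 1). a_0 = floor(sqrt(2602)) = 51, since 51^2 = 2601 <= 2602 < 2704 = 52^2.
Iterate m_{i+1} = d_i*a_i - m_i, d_{i+1} = (2602 - m_{i+1}^2)/d_i, a_{i+1} = floor((a_0 + m_{i+1})/d_{i+1}):
  m_1 = 1*51 - 0 = 51, d_1 = (2602 - 51^2)/1 = 1/1 = 1, a_1 = floor((51 + 51)/1) = 102.
  m_2 = 1*102 - 51 = 51, d_2 = (2602 - 51^2)/1 = 1/1 = 1: (m_2, d_2) = (m_1, d_1) = (51, 1), so from here the quotient a_1 repeats; the period length is 1.
Hence the expansion of sqrt(2602) is a_0 = 51 followed by the repeating block 102 (period 1).

[51; (102)]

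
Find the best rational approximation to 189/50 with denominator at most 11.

Expand x = 189/50 as a continued fraction with the Euclidean algorithm:
  189 = 3*50 + 39, so a_0 = 3.
  50 = 1*39 + 11, so a_1 = 1.
  39 = 3*11 + 6, so a_2 = 3.
  11 = 1*6 + 5, so a_3 = 1.
  6 = 1*5 + 1, so a_4 = 1.
  5 = 5*1 + 0, so a_5 = 5.
so x = [3; 1, 3, 1, 1, 5].
Convergents (p_i = a_i*p_{i-1} + p_{i-2}, q_i = a_i*q_{i-1} + q_{i-2} with p_{-2}=0, p_{-1}=1, q_{-2}=1, q_{-1}=0), until the denominator exceeds 11:
  i=0: a_0=3, p_0 = 3*1 + 0 = 3, q_0 = 3*0 + 1 = 1.
  i=1: a_1=1, p_1 = 1*3 + 1 = 4, q_1 = 1*1 + 0 = 1.
  i=2: a_2=3, p_2 = 3*4 + 3 = 15, q_2 = 3*1 + 1 = 4.
  i=3: a_3=1, p_3 = 1*15 + 4 = 19, q_3 = 1*4 + 1 = 5.
  i=4: a_4=1, p_4 = 1*19 + 15 = 34, q_4 = 1*5 + 4 = 9.
  i=5: a_5=5, p_5 = 5*34 + 19 = 189, q_5 = 5*9 + 5 = 50.
q_5 = 50 > 11, so the last convergent with denominator <= 11 is p_4/q_4 = 34/9.
The closest fraction with denominator <= 11 is either p_4/q_4 or the intermediate fraction (k*p_4 + p_3)/(k*q_4 + q_3) with the largest k >= 1 whose denominator stays <= 11; these approach x as k grows, and every other convergent or intermediate fraction in range is farther away.
Largest k: floor((11 - q_3)/q_4) = floor((11 - 5)/9) = 0.
Since k = 0, no intermediate fraction beyond p_4/q_4 has denominator <= 11, so the convergent 34/9 is the closest (its error is |189*9 - 34*50|/(50*9) = 1/450).

34/9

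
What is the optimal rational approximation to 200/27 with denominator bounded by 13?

37/5

Expand x = 200/27 as a continued fraction with the Euclidean algorithm:
  200 = 7*27 + 11, so a_0 = 7.
  27 = 2*11 + 5, so a_1 = 2.
  11 = 2*5 + 1, so a_2 = 2.
  5 = 5*1 + 0, so a_3 = 5.
so x = [7; 2, 2, 5].
Convergents (p_i = a_i*p_{i-1} + p_{i-2}, q_i = a_i*q_{i-1} + q_{i-2} with p_{-2}=0, p_{-1}=1, q_{-2}=1, q_{-1}=0), until the denominator exceeds 13:
  i=0: a_0=7, p_0 = 7*1 + 0 = 7, q_0 = 7*0 + 1 = 1.
  i=1: a_1=2, p_1 = 2*7 + 1 = 15, q_1 = 2*1 + 0 = 2.
  i=2: a_2=2, p_2 = 2*15 + 7 = 37, q_2 = 2*2 + 1 = 5.
  i=3: a_3=5, p_3 = 5*37 + 15 = 200, q_3 = 5*5 + 2 = 27.
q_3 = 27 > 13, so the last convergent with denominator <= 13 is p_2/q_2 = 37/5.
The closest fraction with denominator <= 13 is either p_2/q_2 or the intermediate fraction (k*p_2 + p_1)/(k*q_2 + q_1) with the largest k >= 1 whose denominator stays <= 13; these approach x as k grows, and every other convergent or intermediate fraction in range is farther away.
Largest k: floor((13 - q_1)/q_2) = floor((13 - 2)/5) = 2.
That gives (2*37 + 15)/(2*5 + 2) = 89/12.
Compare the errors: |x - 37/5| = |200*5 - 37*27|/(27*5) = 1/135, and |x - 89/12| = |200*12 - 89*27|/(27*12) = 3/324.
Cross-multiplying, 1*324 = 324 < 405 = 3*135, so 1/135 is smaller: the convergent 37/5 is closer to x than 89/12.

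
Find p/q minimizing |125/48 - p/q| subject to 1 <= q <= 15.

13/5

Expand x = 125/48 as a continued fraction with the Euclidean algorithm:
  125 = 2*48 + 29, so a_0 = 2.
  48 = 1*29 + 19, so a_1 = 1.
  29 = 1*19 + 10, so a_2 = 1.
  19 = 1*10 + 9, so a_3 = 1.
  10 = 1*9 + 1, so a_4 = 1.
  9 = 9*1 + 0, so a_5 = 9.
so x = [2; 1, 1, 1, 1, 9].
Convergents (p_i = a_i*p_{i-1} + p_{i-2}, q_i = a_i*q_{i-1} + q_{i-2} with p_{-2}=0, p_{-1}=1, q_{-2}=1, q_{-1}=0), until the denominator exceeds 15:
  i=0: a_0=2, p_0 = 2*1 + 0 = 2, q_0 = 2*0 + 1 = 1.
  i=1: a_1=1, p_1 = 1*2 + 1 = 3, q_1 = 1*1 + 0 = 1.
  i=2: a_2=1, p_2 = 1*3 + 2 = 5, q_2 = 1*1 + 1 = 2.
  i=3: a_3=1, p_3 = 1*5 + 3 = 8, q_3 = 1*2 + 1 = 3.
  i=4: a_4=1, p_4 = 1*8 + 5 = 13, q_4 = 1*3 + 2 = 5.
  i=5: a_5=9, p_5 = 9*13 + 8 = 125, q_5 = 9*5 + 3 = 48.
q_5 = 48 > 15, so the last convergent with denominator <= 15 is p_4/q_4 = 13/5.
The closest fraction with denominator <= 15 is either p_4/q_4 or the intermediate fraction (k*p_4 + p_3)/(k*q_4 + q_3) with the largest k >= 1 whose denominator stays <= 15; these approach x as k grows, and every other convergent or intermediate fraction in range is farther away.
Largest k: floor((15 - q_3)/q_4) = floor((15 - 3)/5) = 2.
That gives (2*13 + 8)/(2*5 + 3) = 34/13.
Compare the errors: |x - 13/5| = |125*5 - 13*48|/(48*5) = 1/240, and |x - 34/13| = |125*13 - 34*48|/(48*13) = 7/624.
Cross-multiplying, 1*624 = 624 < 1680 = 7*240, so 1/240 is smaller: the convergent 13/5 is closer to x than 34/13.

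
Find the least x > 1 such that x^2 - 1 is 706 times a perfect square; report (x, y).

(x, y) = (34595, 1302)

First expand sqrt(706) as a continued fraction. With x_i = (sqrt(706) + m_i)/d_i and (m_0, d_0) = (0, 1): a_0 = floor(sqrt(706)) = 26, since 26^2 = 676 <= 706 < 729 = 27^2.
Iterate m_{i+1} = d_i*a_i - m_i, d_{i+1} = (706 - m_{i+1}^2)/d_i, a_{i+1} = floor((a_0 + m_{i+1})/d_{i+1}):
  m_1 = 1*26 - 0 = 26, d_1 = (706 - 26^2)/1 = 30/1 = 30, a_1 = floor((26 + 26)/30) = 1.
  m_2 = 30*1 - 26 = 4, d_2 = (706 - 4^2)/30 = 690/30 = 23, a_2 = floor((26 + 4)/23) = 1.
  m_3 = 23*1 - 4 = 19, d_3 = (706 - 19^2)/23 = 345/23 = 15, a_3 = floor((26 + 19)/15) = 3.
  m_4 = 15*3 - 19 = 26, d_4 = (706 - 26^2)/15 = 30/15 = 2, a_4 = floor((26 + 26)/2) = 26.
  m_5 = 2*26 - 26 = 26, d_5 = (706 - 26^2)/2 = 30/2 = 15, a_5 = floor((26 + 26)/15) = 3.
  m_6 = 15*3 - 26 = 19, d_6 = (706 - 19^2)/15 = 345/15 = 23, a_6 = floor((26 + 19)/23) = 1.
  m_7 = 23*1 - 19 = 4, d_7 = (706 - 4^2)/23 = 690/23 = 30, a_7 = floor((26 + 4)/30) = 1.
  m_8 = 30*1 - 4 = 26, d_8 = (706 - 26^2)/30 = 30/30 = 1, a_8 = floor((26 + 26)/1) = 52.
  m_9 = 1*52 - 26 = 26, d_9 = (706 - 26^2)/1 = 30/1 = 30: (m_9, d_9) = (m_1, d_1) = (26, 30), so from here the quotients repeat a_1, ..., a_8; the period length is 8.
So sqrt(706) = [26; (1, 1, 3, 26, 3, 1, 1, 52)] with period length k = 8.
k is even, so the fundamental solution of x^2 - 706y^2 = 1 is (p_{k-1}, q_{k-1}) = (p_7, q_7); compute convergents through index 7.
Convergents (p_i = a_i*p_{i-1} + p_{i-2}, q_i = a_i*q_{i-1} + q_{i-2} with p_{-2}=0, p_{-1}=1, q_{-2}=1, q_{-1}=0):
  i=0: a_0=26, p_0 = 26*1 + 0 = 26, q_0 = 26*0 + 1 = 1.
  i=1: a_1=1, p_1 = 1*26 + 1 = 27, q_1 = 1*1 + 0 = 1.
  i=2: a_2=1, p_2 = 1*27 + 26 = 53, q_2 = 1*1 + 1 = 2.
  i=3: a_3=3, p_3 = 3*53 + 27 = 186, q_3 = 3*2 + 1 = 7.
  i=4: a_4=26, p_4 = 26*186 + 53 = 4889, q_4 = 26*7 + 2 = 184.
  i=5: a_5=3, p_5 = 3*4889 + 186 = 14853, q_5 = 3*184 + 7 = 559.
  i=6: a_6=1, p_6 = 1*14853 + 4889 = 19742, q_6 = 1*559 + 184 = 743.
  i=7: a_7=1, p_7 = 1*19742 + 14853 = 34595, q_7 = 1*743 + 559 = 1302.
Check: 34595^2 - 706*1302^2 = 1196814025 - 1196814024 = 1, so (x, y) = (34595, 1302) solves the equation, and by the theorem it is the least positive solution.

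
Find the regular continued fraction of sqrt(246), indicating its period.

Write x_i = (sqrt(246) + m_i)/d_i with (m_0, d_0) = (0, 1). a_0 = floor(sqrt(246)) = 15, since 15^2 = 225 <= 246 < 256 = 16^2.
Iterate m_{i+1} = d_i*a_i - m_i, d_{i+1} = (246 - m_{i+1}^2)/d_i, a_{i+1} = floor((a_0 + m_{i+1})/d_{i+1}):
  m_1 = 1*15 - 0 = 15, d_1 = (246 - 15^2)/1 = 21/1 = 21, a_1 = floor((15 + 15)/21) = 1.
  m_2 = 21*1 - 15 = 6, d_2 = (246 - 6^2)/21 = 210/21 = 10, a_2 = floor((15 + 6)/10) = 2.
  m_3 = 10*2 - 6 = 14, d_3 = (246 - 14^2)/10 = 50/10 = 5, a_3 = floor((15 + 14)/5) = 5.
  m_4 = 5*5 - 14 = 11, d_4 = (246 - 11^2)/5 = 125/5 = 25, a_4 = floor((15 + 11)/25) = 1.
  m_5 = 25*1 - 11 = 14, d_5 = (246 - 14^2)/25 = 50/25 = 2, a_5 = floor((15 + 14)/2) = 14.
  m_6 = 2*14 - 14 = 14, d_6 = (246 - 14^2)/2 = 50/2 = 25, a_6 = floor((15 + 14)/25) = 1.
  m_7 = 25*1 - 14 = 11, d_7 = (246 - 11^2)/25 = 125/25 = 5, a_7 = floor((15 + 11)/5) = 5.
  m_8 = 5*5 - 11 = 14, d_8 = (246 - 14^2)/5 = 50/5 = 10, a_8 = floor((15 + 14)/10) = 2.
  m_9 = 10*2 - 14 = 6, d_9 = (246 - 6^2)/10 = 210/10 = 21, a_9 = floor((15 + 6)/21) = 1.
  m_10 = 21*1 - 6 = 15, d_10 = (246 - 15^2)/21 = 21/21 = 1, a_10 = floor((15 + 15)/1) = 30.
  m_11 = 1*30 - 15 = 15, d_11 = (246 - 15^2)/1 = 21/1 = 21: (m_11, d_11) = (m_1, d_1) = (15, 21), so from here the quotients repeat a_1, ..., a_10; the period length is 10.
Hence the expansion of sqrt(246) is a_0 = 15 followed by the repeating block 1, 2, 5, 1, 14, 1, 5, 2, 1, 30 (period 10).

[15; (1, 2, 5, 1, 14, 1, 5, 2, 1, 30)]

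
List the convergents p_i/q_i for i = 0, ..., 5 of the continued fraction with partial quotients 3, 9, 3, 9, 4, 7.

3/1, 28/9, 87/28, 811/261, 3331/1072, 24128/7765

Using the convergent recurrence p_i = a_i*p_{i-1} + p_{i-2}, q_i = a_i*q_{i-1} + q_{i-2} with p_{-2}=0, p_{-1}=1, q_{-2}=1, q_{-1}=0:
  i=0: a_0=3, p_0 = 3*1 + 0 = 3, q_0 = 3*0 + 1 = 1.
  i=1: a_1=9, p_1 = 9*3 + 1 = 28, q_1 = 9*1 + 0 = 9.
  i=2: a_2=3, p_2 = 3*28 + 3 = 87, q_2 = 3*9 + 1 = 28.
  i=3: a_3=9, p_3 = 9*87 + 28 = 811, q_3 = 9*28 + 9 = 261.
  i=4: a_4=4, p_4 = 4*811 + 87 = 3331, q_4 = 4*261 + 28 = 1072.
  i=5: a_5=7, p_5 = 7*3331 + 811 = 24128, q_5 = 7*1072 + 261 = 7765.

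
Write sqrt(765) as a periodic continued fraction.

[27; (1, 1, 1, 13, 6, 13, 1, 1, 1, 54)]

Write x_i = (sqrt(765) + m_i)/d_i with (m_0, d_0) = (0, 1). a_0 = floor(sqrt(765)) = 27, since 27^2 = 729 <= 765 < 784 = 28^2.
Iterate m_{i+1} = d_i*a_i - m_i, d_{i+1} = (765 - m_{i+1}^2)/d_i, a_{i+1} = floor((a_0 + m_{i+1})/d_{i+1}):
  m_1 = 1*27 - 0 = 27, d_1 = (765 - 27^2)/1 = 36/1 = 36, a_1 = floor((27 + 27)/36) = 1.
  m_2 = 36*1 - 27 = 9, d_2 = (765 - 9^2)/36 = 684/36 = 19, a_2 = floor((27 + 9)/19) = 1.
  m_3 = 19*1 - 9 = 10, d_3 = (765 - 10^2)/19 = 665/19 = 35, a_3 = floor((27 + 10)/35) = 1.
  m_4 = 35*1 - 10 = 25, d_4 = (765 - 25^2)/35 = 140/35 = 4, a_4 = floor((27 + 25)/4) = 13.
  m_5 = 4*13 - 25 = 27, d_5 = (765 - 27^2)/4 = 36/4 = 9, a_5 = floor((27 + 27)/9) = 6.
  m_6 = 9*6 - 27 = 27, d_6 = (765 - 27^2)/9 = 36/9 = 4, a_6 = floor((27 + 27)/4) = 13.
  m_7 = 4*13 - 27 = 25, d_7 = (765 - 25^2)/4 = 140/4 = 35, a_7 = floor((27 + 25)/35) = 1.
  m_8 = 35*1 - 25 = 10, d_8 = (765 - 10^2)/35 = 665/35 = 19, a_8 = floor((27 + 10)/19) = 1.
  m_9 = 19*1 - 10 = 9, d_9 = (765 - 9^2)/19 = 684/19 = 36, a_9 = floor((27 + 9)/36) = 1.
  m_10 = 36*1 - 9 = 27, d_10 = (765 - 27^2)/36 = 36/36 = 1, a_10 = floor((27 + 27)/1) = 54.
  m_11 = 1*54 - 27 = 27, d_11 = (765 - 27^2)/1 = 36/1 = 36: (m_11, d_11) = (m_1, d_1) = (27, 36), so from here the quotients repeat a_1, ..., a_10; the period length is 10.
Hence the expansion of sqrt(765) is a_0 = 27 followed by the repeating block 1, 1, 1, 13, 6, 13, 1, 1, 1, 54 (period 10).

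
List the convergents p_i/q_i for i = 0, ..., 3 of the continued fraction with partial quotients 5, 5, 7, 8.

5/1, 26/5, 187/36, 1522/293

Using the convergent recurrence p_i = a_i*p_{i-1} + p_{i-2}, q_i = a_i*q_{i-1} + q_{i-2} with p_{-2}=0, p_{-1}=1, q_{-2}=1, q_{-1}=0:
  i=0: a_0=5, p_0 = 5*1 + 0 = 5, q_0 = 5*0 + 1 = 1.
  i=1: a_1=5, p_1 = 5*5 + 1 = 26, q_1 = 5*1 + 0 = 5.
  i=2: a_2=7, p_2 = 7*26 + 5 = 187, q_2 = 7*5 + 1 = 36.
  i=3: a_3=8, p_3 = 8*187 + 26 = 1522, q_3 = 8*36 + 5 = 293.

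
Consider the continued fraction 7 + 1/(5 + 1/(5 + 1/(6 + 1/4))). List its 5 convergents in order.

7/1, 36/5, 187/26, 1158/161, 4819/670

Using the convergent recurrence p_i = a_i*p_{i-1} + p_{i-2}, q_i = a_i*q_{i-1} + q_{i-2} with p_{-2}=0, p_{-1}=1, q_{-2}=1, q_{-1}=0:
  i=0: a_0=7, p_0 = 7*1 + 0 = 7, q_0 = 7*0 + 1 = 1.
  i=1: a_1=5, p_1 = 5*7 + 1 = 36, q_1 = 5*1 + 0 = 5.
  i=2: a_2=5, p_2 = 5*36 + 7 = 187, q_2 = 5*5 + 1 = 26.
  i=3: a_3=6, p_3 = 6*187 + 36 = 1158, q_3 = 6*26 + 5 = 161.
  i=4: a_4=4, p_4 = 4*1158 + 187 = 4819, q_4 = 4*161 + 26 = 670.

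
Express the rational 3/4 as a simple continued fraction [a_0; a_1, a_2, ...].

Run the Euclidean algorithm on 3 and 4; the successive quotients are the partial quotients a_0, a_1, ... (each step inverts the fractional part left over by the previous one):
  3 = 0*4 + 3, so a_0 = 0.
  4 = 1*3 + 1, so a_1 = 1.
  3 = 3*1 + 0, so a_2 = 3.
The remainder reaches 0 after 3 divisions, so the expansion has 3 partial quotients, read off in order.

[0; 1, 3]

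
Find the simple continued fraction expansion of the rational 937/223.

Run the Euclidean algorithm on 937 and 223; the successive quotients are the partial quotients a_0, a_1, ... (each step inverts the fractional part left over by the previous one):
  937 = 4*223 + 45, so a_0 = 4.
  223 = 4*45 + 43, so a_1 = 4.
  45 = 1*43 + 2, so a_2 = 1.
  43 = 21*2 + 1, so a_3 = 21.
  2 = 2*1 + 0, so a_4 = 2.
The remainder reaches 0 after 5 divisions, so the expansion has 5 partial quotients, read off in order.

[4; 4, 1, 21, 2]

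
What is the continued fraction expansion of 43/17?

[2; 1, 1, 8]

Run the Euclidean algorithm on 43 and 17; the successive quotients are the partial quotients a_0, a_1, ... (each step inverts the fractional part left over by the previous one):
  43 = 2*17 + 9, so a_0 = 2.
  17 = 1*9 + 8, so a_1 = 1.
  9 = 1*8 + 1, so a_2 = 1.
  8 = 8*1 + 0, so a_3 = 8.
The remainder reaches 0 after 4 divisions, so the expansion has 4 partial quotients, read off in order.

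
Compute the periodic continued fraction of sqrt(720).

[26; (1, 4, 1, 52)]

Write x_i = (sqrt(720) + m_i)/d_i with (m_0, d_0) = (0, 1). a_0 = floor(sqrt(720)) = 26, since 26^2 = 676 <= 720 < 729 = 27^2.
Iterate m_{i+1} = d_i*a_i - m_i, d_{i+1} = (720 - m_{i+1}^2)/d_i, a_{i+1} = floor((a_0 + m_{i+1})/d_{i+1}):
  m_1 = 1*26 - 0 = 26, d_1 = (720 - 26^2)/1 = 44/1 = 44, a_1 = floor((26 + 26)/44) = 1.
  m_2 = 44*1 - 26 = 18, d_2 = (720 - 18^2)/44 = 396/44 = 9, a_2 = floor((26 + 18)/9) = 4.
  m_3 = 9*4 - 18 = 18, d_3 = (720 - 18^2)/9 = 396/9 = 44, a_3 = floor((26 + 18)/44) = 1.
  m_4 = 44*1 - 18 = 26, d_4 = (720 - 26^2)/44 = 44/44 = 1, a_4 = floor((26 + 26)/1) = 52.
  m_5 = 1*52 - 26 = 26, d_5 = (720 - 26^2)/1 = 44/1 = 44: (m_5, d_5) = (m_1, d_1) = (26, 44), so from here the quotients repeat a_1, ..., a_4; the period length is 4.
Hence the expansion of sqrt(720) is a_0 = 26 followed by the repeating block 1, 4, 1, 52 (period 4).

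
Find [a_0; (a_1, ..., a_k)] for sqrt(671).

[25; (1, 9, 2, 1, 1, 1, 2, 9, 1, 50)]

Write x_i = (sqrt(671) + m_i)/d_i with (m_0, d_0) = (0, 1). a_0 = floor(sqrt(671)) = 25, since 25^2 = 625 <= 671 < 676 = 26^2.
Iterate m_{i+1} = d_i*a_i - m_i, d_{i+1} = (671 - m_{i+1}^2)/d_i, a_{i+1} = floor((a_0 + m_{i+1})/d_{i+1}):
  m_1 = 1*25 - 0 = 25, d_1 = (671 - 25^2)/1 = 46/1 = 46, a_1 = floor((25 + 25)/46) = 1.
  m_2 = 46*1 - 25 = 21, d_2 = (671 - 21^2)/46 = 230/46 = 5, a_2 = floor((25 + 21)/5) = 9.
  m_3 = 5*9 - 21 = 24, d_3 = (671 - 24^2)/5 = 95/5 = 19, a_3 = floor((25 + 24)/19) = 2.
  m_4 = 19*2 - 24 = 14, d_4 = (671 - 14^2)/19 = 475/19 = 25, a_4 = floor((25 + 14)/25) = 1.
  m_5 = 25*1 - 14 = 11, d_5 = (671 - 11^2)/25 = 550/25 = 22, a_5 = floor((25 + 11)/22) = 1.
  m_6 = 22*1 - 11 = 11, d_6 = (671 - 11^2)/22 = 550/22 = 25, a_6 = floor((25 + 11)/25) = 1.
  m_7 = 25*1 - 11 = 14, d_7 = (671 - 14^2)/25 = 475/25 = 19, a_7 = floor((25 + 14)/19) = 2.
  m_8 = 19*2 - 14 = 24, d_8 = (671 - 24^2)/19 = 95/19 = 5, a_8 = floor((25 + 24)/5) = 9.
  m_9 = 5*9 - 24 = 21, d_9 = (671 - 21^2)/5 = 230/5 = 46, a_9 = floor((25 + 21)/46) = 1.
  m_10 = 46*1 - 21 = 25, d_10 = (671 - 25^2)/46 = 46/46 = 1, a_10 = floor((25 + 25)/1) = 50.
  m_11 = 1*50 - 25 = 25, d_11 = (671 - 25^2)/1 = 46/1 = 46: (m_11, d_11) = (m_1, d_1) = (25, 46), so from here the quotients repeat a_1, ..., a_10; the period length is 10.
Hence the expansion of sqrt(671) is a_0 = 25 followed by the repeating block 1, 9, 2, 1, 1, 1, 2, 9, 1, 50 (period 10).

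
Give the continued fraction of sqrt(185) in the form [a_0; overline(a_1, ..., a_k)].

Write x_i = (sqrt(185) + m_i)/d_i with (m_0, d_0) = (0, 1). a_0 = floor(sqrt(185)) = 13, since 13^2 = 169 <= 185 < 196 = 14^2.
Iterate m_{i+1} = d_i*a_i - m_i, d_{i+1} = (185 - m_{i+1}^2)/d_i, a_{i+1} = floor((a_0 + m_{i+1})/d_{i+1}):
  m_1 = 1*13 - 0 = 13, d_1 = (185 - 13^2)/1 = 16/1 = 16, a_1 = floor((13 + 13)/16) = 1.
  m_2 = 16*1 - 13 = 3, d_2 = (185 - 3^2)/16 = 176/16 = 11, a_2 = floor((13 + 3)/11) = 1.
  m_3 = 11*1 - 3 = 8, d_3 = (185 - 8^2)/11 = 121/11 = 11, a_3 = floor((13 + 8)/11) = 1.
  m_4 = 11*1 - 8 = 3, d_4 = (185 - 3^2)/11 = 176/11 = 16, a_4 = floor((13 + 3)/16) = 1.
  m_5 = 16*1 - 3 = 13, d_5 = (185 - 13^2)/16 = 16/16 = 1, a_5 = floor((13 + 13)/1) = 26.
  m_6 = 1*26 - 13 = 13, d_6 = (185 - 13^2)/1 = 16/1 = 16: (m_6, d_6) = (m_1, d_1) = (13, 16), so from here the quotients repeat a_1, ..., a_5; the period length is 5.
Hence the expansion of sqrt(185) is a_0 = 13 followed by the repeating block 1, 1, 1, 1, 26 (period 5).

[13; overline(1, 1, 1, 1, 26)]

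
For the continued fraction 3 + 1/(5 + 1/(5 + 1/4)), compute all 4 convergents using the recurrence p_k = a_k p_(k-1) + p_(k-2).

Using the convergent recurrence p_i = a_i*p_{i-1} + p_{i-2}, q_i = a_i*q_{i-1} + q_{i-2} with p_{-2}=0, p_{-1}=1, q_{-2}=1, q_{-1}=0:
  i=0: a_0=3, p_0 = 3*1 + 0 = 3, q_0 = 3*0 + 1 = 1.
  i=1: a_1=5, p_1 = 5*3 + 1 = 16, q_1 = 5*1 + 0 = 5.
  i=2: a_2=5, p_2 = 5*16 + 3 = 83, q_2 = 5*5 + 1 = 26.
  i=3: a_3=4, p_3 = 4*83 + 16 = 348, q_3 = 4*26 + 5 = 109.

3/1, 16/5, 83/26, 348/109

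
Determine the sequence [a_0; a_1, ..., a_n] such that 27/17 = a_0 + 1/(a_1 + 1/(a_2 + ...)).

[1; 1, 1, 2, 3]

Run the Euclidean algorithm on 27 and 17; the successive quotients are the partial quotients a_0, a_1, ... (each step inverts the fractional part left over by the previous one):
  27 = 1*17 + 10, so a_0 = 1.
  17 = 1*10 + 7, so a_1 = 1.
  10 = 1*7 + 3, so a_2 = 1.
  7 = 2*3 + 1, so a_3 = 2.
  3 = 3*1 + 0, so a_4 = 3.
The remainder reaches 0 after 5 divisions, so the expansion has 5 partial quotients, read off in order.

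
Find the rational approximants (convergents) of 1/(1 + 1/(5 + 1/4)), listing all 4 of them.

Using the convergent recurrence p_i = a_i*p_{i-1} + p_{i-2}, q_i = a_i*q_{i-1} + q_{i-2} with p_{-2}=0, p_{-1}=1, q_{-2}=1, q_{-1}=0:
  i=0: a_0=0, p_0 = 0*1 + 0 = 0, q_0 = 0*0 + 1 = 1.
  i=1: a_1=1, p_1 = 1*0 + 1 = 1, q_1 = 1*1 + 0 = 1.
  i=2: a_2=5, p_2 = 5*1 + 0 = 5, q_2 = 5*1 + 1 = 6.
  i=3: a_3=4, p_3 = 4*5 + 1 = 21, q_3 = 4*6 + 1 = 25.

0/1, 1/1, 5/6, 21/25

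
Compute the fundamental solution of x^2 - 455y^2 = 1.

(x, y) = (64, 3)

First expand sqrt(455) as a continued fraction. With x_i = (sqrt(455) + m_i)/d_i and (m_0, d_0) = (0, 1): a_0 = floor(sqrt(455)) = 21, since 21^2 = 441 <= 455 < 484 = 22^2.
Iterate m_{i+1} = d_i*a_i - m_i, d_{i+1} = (455 - m_{i+1}^2)/d_i, a_{i+1} = floor((a_0 + m_{i+1})/d_{i+1}):
  m_1 = 1*21 - 0 = 21, d_1 = (455 - 21^2)/1 = 14/1 = 14, a_1 = floor((21 + 21)/14) = 3.
  m_2 = 14*3 - 21 = 21, d_2 = (455 - 21^2)/14 = 14/14 = 1, a_2 = floor((21 + 21)/1) = 42.
  m_3 = 1*42 - 21 = 21, d_3 = (455 - 21^2)/1 = 14/1 = 14: (m_3, d_3) = (m_1, d_1) = (21, 14), so from here the quotients repeat a_1, a_2; the period length is 2.
So sqrt(455) = [21; (3, 42)] with period length k = 2.
k is even, so the fundamental solution of x^2 - 455y^2 = 1 is (p_{k-1}, q_{k-1}) = (p_1, q_1); compute convergents through index 1.
Convergents (p_i = a_i*p_{i-1} + p_{i-2}, q_i = a_i*q_{i-1} + q_{i-2} with p_{-2}=0, p_{-1}=1, q_{-2}=1, q_{-1}=0):
  i=0: a_0=21, p_0 = 21*1 + 0 = 21, q_0 = 21*0 + 1 = 1.
  i=1: a_1=3, p_1 = 3*21 + 1 = 64, q_1 = 3*1 + 0 = 3.
Check: 64^2 - 455*3^2 = 4096 - 4095 = 1, so (x, y) = (64, 3) solves the equation, and by the theorem it is the least positive solution.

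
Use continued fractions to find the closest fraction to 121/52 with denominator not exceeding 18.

7/3

Expand x = 121/52 as a continued fraction with the Euclidean algorithm:
  121 = 2*52 + 17, so a_0 = 2.
  52 = 3*17 + 1, so a_1 = 3.
  17 = 17*1 + 0, so a_2 = 17.
so x = [2; 3, 17].
Convergents (p_i = a_i*p_{i-1} + p_{i-2}, q_i = a_i*q_{i-1} + q_{i-2} with p_{-2}=0, p_{-1}=1, q_{-2}=1, q_{-1}=0), until the denominator exceeds 18:
  i=0: a_0=2, p_0 = 2*1 + 0 = 2, q_0 = 2*0 + 1 = 1.
  i=1: a_1=3, p_1 = 3*2 + 1 = 7, q_1 = 3*1 + 0 = 3.
  i=2: a_2=17, p_2 = 17*7 + 2 = 121, q_2 = 17*3 + 1 = 52.
q_2 = 52 > 18, so the last convergent with denominator <= 18 is p_1/q_1 = 7/3.
The closest fraction with denominator <= 18 is either p_1/q_1 or the intermediate fraction (k*p_1 + p_0)/(k*q_1 + q_0) with the largest k >= 1 whose denominator stays <= 18; these approach x as k grows, and every other convergent or intermediate fraction in range is farther away.
Largest k: floor((18 - q_0)/q_1) = floor((18 - 1)/3) = 5.
That gives (5*7 + 2)/(5*3 + 1) = 37/16.
Compare the errors: |x - 7/3| = |121*3 - 7*52|/(52*3) = 1/156, and |x - 37/16| = |121*16 - 37*52|/(52*16) = 12/832.
Cross-multiplying, 1*832 = 832 < 1872 = 12*156, so 1/156 is smaller: the convergent 7/3 is closer to x than 37/16.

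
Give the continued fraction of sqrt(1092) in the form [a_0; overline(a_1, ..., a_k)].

[33; overline(22, 66)]

Write x_i = (sqrt(1092) + m_i)/d_i with (m_0, d_0) = (0, 1). a_0 = floor(sqrt(1092)) = 33, since 33^2 = 1089 <= 1092 < 1156 = 34^2.
Iterate m_{i+1} = d_i*a_i - m_i, d_{i+1} = (1092 - m_{i+1}^2)/d_i, a_{i+1} = floor((a_0 + m_{i+1})/d_{i+1}):
  m_1 = 1*33 - 0 = 33, d_1 = (1092 - 33^2)/1 = 3/1 = 3, a_1 = floor((33 + 33)/3) = 22.
  m_2 = 3*22 - 33 = 33, d_2 = (1092 - 33^2)/3 = 3/3 = 1, a_2 = floor((33 + 33)/1) = 66.
  m_3 = 1*66 - 33 = 33, d_3 = (1092 - 33^2)/1 = 3/1 = 3: (m_3, d_3) = (m_1, d_1) = (33, 3), so from here the quotients repeat a_1, a_2; the period length is 2.
Hence the expansion of sqrt(1092) is a_0 = 33 followed by the repeating block 22, 66 (period 2).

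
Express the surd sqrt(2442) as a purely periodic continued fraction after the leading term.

[49; (2, 2, 2, 98)]

Write x_i = (sqrt(2442) + m_i)/d_i with (m_0, d_0) = (0, 1). a_0 = floor(sqrt(2442)) = 49, since 49^2 = 2401 <= 2442 < 2500 = 50^2.
Iterate m_{i+1} = d_i*a_i - m_i, d_{i+1} = (2442 - m_{i+1}^2)/d_i, a_{i+1} = floor((a_0 + m_{i+1})/d_{i+1}):
  m_1 = 1*49 - 0 = 49, d_1 = (2442 - 49^2)/1 = 41/1 = 41, a_1 = floor((49 + 49)/41) = 2.
  m_2 = 41*2 - 49 = 33, d_2 = (2442 - 33^2)/41 = 1353/41 = 33, a_2 = floor((49 + 33)/33) = 2.
  m_3 = 33*2 - 33 = 33, d_3 = (2442 - 33^2)/33 = 1353/33 = 41, a_3 = floor((49 + 33)/41) = 2.
  m_4 = 41*2 - 33 = 49, d_4 = (2442 - 49^2)/41 = 41/41 = 1, a_4 = floor((49 + 49)/1) = 98.
  m_5 = 1*98 - 49 = 49, d_5 = (2442 - 49^2)/1 = 41/1 = 41: (m_5, d_5) = (m_1, d_1) = (49, 41), so from here the quotients repeat a_1, ..., a_4; the period length is 4.
Hence the expansion of sqrt(2442) is a_0 = 49 followed by the repeating block 2, 2, 2, 98 (period 4).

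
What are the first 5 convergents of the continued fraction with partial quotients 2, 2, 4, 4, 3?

2/1, 5/2, 22/9, 93/38, 301/123

Using the convergent recurrence p_i = a_i*p_{i-1} + p_{i-2}, q_i = a_i*q_{i-1} + q_{i-2} with p_{-2}=0, p_{-1}=1, q_{-2}=1, q_{-1}=0:
  i=0: a_0=2, p_0 = 2*1 + 0 = 2, q_0 = 2*0 + 1 = 1.
  i=1: a_1=2, p_1 = 2*2 + 1 = 5, q_1 = 2*1 + 0 = 2.
  i=2: a_2=4, p_2 = 4*5 + 2 = 22, q_2 = 4*2 + 1 = 9.
  i=3: a_3=4, p_3 = 4*22 + 5 = 93, q_3 = 4*9 + 2 = 38.
  i=4: a_4=3, p_4 = 3*93 + 22 = 301, q_4 = 3*38 + 9 = 123.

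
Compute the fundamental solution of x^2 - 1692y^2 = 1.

(x, y) = (4607, 112)

First expand sqrt(1692) as a continued fraction. With x_i = (sqrt(1692) + m_i)/d_i and (m_0, d_0) = (0, 1): a_0 = floor(sqrt(1692)) = 41, since 41^2 = 1681 <= 1692 < 1764 = 42^2.
Iterate m_{i+1} = d_i*a_i - m_i, d_{i+1} = (1692 - m_{i+1}^2)/d_i, a_{i+1} = floor((a_0 + m_{i+1})/d_{i+1}):
  m_1 = 1*41 - 0 = 41, d_1 = (1692 - 41^2)/1 = 11/1 = 11, a_1 = floor((41 + 41)/11) = 7.
  m_2 = 11*7 - 41 = 36, d_2 = (1692 - 36^2)/11 = 396/11 = 36, a_2 = floor((41 + 36)/36) = 2.
  m_3 = 36*2 - 36 = 36, d_3 = (1692 - 36^2)/36 = 396/36 = 11, a_3 = floor((41 + 36)/11) = 7.
  m_4 = 11*7 - 36 = 41, d_4 = (1692 - 41^2)/11 = 11/11 = 1, a_4 = floor((41 + 41)/1) = 82.
  m_5 = 1*82 - 41 = 41, d_5 = (1692 - 41^2)/1 = 11/1 = 11: (m_5, d_5) = (m_1, d_1) = (41, 11), so from here the quotients repeat a_1, ..., a_4; the period length is 4.
So sqrt(1692) = [41; (7, 2, 7, 82)] with period length k = 4.
k is even, so the fundamental solution of x^2 - 1692y^2 = 1 is (p_{k-1}, q_{k-1}) = (p_3, q_3); compute convergents through index 3.
Convergents (p_i = a_i*p_{i-1} + p_{i-2}, q_i = a_i*q_{i-1} + q_{i-2} with p_{-2}=0, p_{-1}=1, q_{-2}=1, q_{-1}=0):
  i=0: a_0=41, p_0 = 41*1 + 0 = 41, q_0 = 41*0 + 1 = 1.
  i=1: a_1=7, p_1 = 7*41 + 1 = 288, q_1 = 7*1 + 0 = 7.
  i=2: a_2=2, p_2 = 2*288 + 41 = 617, q_2 = 2*7 + 1 = 15.
  i=3: a_3=7, p_3 = 7*617 + 288 = 4607, q_3 = 7*15 + 7 = 112.
Check: 4607^2 - 1692*112^2 = 21224449 - 21224448 = 1, so (x, y) = (4607, 112) solves the equation, and by the theorem it is the least positive solution.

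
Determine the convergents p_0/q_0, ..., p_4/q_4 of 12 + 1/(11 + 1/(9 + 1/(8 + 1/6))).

Using the convergent recurrence p_i = a_i*p_{i-1} + p_{i-2}, q_i = a_i*q_{i-1} + q_{i-2} with p_{-2}=0, p_{-1}=1, q_{-2}=1, q_{-1}=0:
  i=0: a_0=12, p_0 = 12*1 + 0 = 12, q_0 = 12*0 + 1 = 1.
  i=1: a_1=11, p_1 = 11*12 + 1 = 133, q_1 = 11*1 + 0 = 11.
  i=2: a_2=9, p_2 = 9*133 + 12 = 1209, q_2 = 9*11 + 1 = 100.
  i=3: a_3=8, p_3 = 8*1209 + 133 = 9805, q_3 = 8*100 + 11 = 811.
  i=4: a_4=6, p_4 = 6*9805 + 1209 = 60039, q_4 = 6*811 + 100 = 4966.

12/1, 133/11, 1209/100, 9805/811, 60039/4966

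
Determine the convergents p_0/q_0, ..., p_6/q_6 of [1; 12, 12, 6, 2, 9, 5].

Using the convergent recurrence p_i = a_i*p_{i-1} + p_{i-2}, q_i = a_i*q_{i-1} + q_{i-2} with p_{-2}=0, p_{-1}=1, q_{-2}=1, q_{-1}=0:
  i=0: a_0=1, p_0 = 1*1 + 0 = 1, q_0 = 1*0 + 1 = 1.
  i=1: a_1=12, p_1 = 12*1 + 1 = 13, q_1 = 12*1 + 0 = 12.
  i=2: a_2=12, p_2 = 12*13 + 1 = 157, q_2 = 12*12 + 1 = 145.
  i=3: a_3=6, p_3 = 6*157 + 13 = 955, q_3 = 6*145 + 12 = 882.
  i=4: a_4=2, p_4 = 2*955 + 157 = 2067, q_4 = 2*882 + 145 = 1909.
  i=5: a_5=9, p_5 = 9*2067 + 955 = 19558, q_5 = 9*1909 + 882 = 18063.
  i=6: a_6=5, p_6 = 5*19558 + 2067 = 99857, q_6 = 5*18063 + 1909 = 92224.

1/1, 13/12, 157/145, 955/882, 2067/1909, 19558/18063, 99857/92224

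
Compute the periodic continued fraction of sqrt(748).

[27; (2, 1, 6, 5, 1, 12, 1, 5, 6, 1, 2, 54)]

Write x_i = (sqrt(748) + m_i)/d_i with (m_0, d_0) = (0, 1). a_0 = floor(sqrt(748)) = 27, since 27^2 = 729 <= 748 < 784 = 28^2.
Iterate m_{i+1} = d_i*a_i - m_i, d_{i+1} = (748 - m_{i+1}^2)/d_i, a_{i+1} = floor((a_0 + m_{i+1})/d_{i+1}):
  m_1 = 1*27 - 0 = 27, d_1 = (748 - 27^2)/1 = 19/1 = 19, a_1 = floor((27 + 27)/19) = 2.
  m_2 = 19*2 - 27 = 11, d_2 = (748 - 11^2)/19 = 627/19 = 33, a_2 = floor((27 + 11)/33) = 1.
  m_3 = 33*1 - 11 = 22, d_3 = (748 - 22^2)/33 = 264/33 = 8, a_3 = floor((27 + 22)/8) = 6.
  m_4 = 8*6 - 22 = 26, d_4 = (748 - 26^2)/8 = 72/8 = 9, a_4 = floor((27 + 26)/9) = 5.
  m_5 = 9*5 - 26 = 19, d_5 = (748 - 19^2)/9 = 387/9 = 43, a_5 = floor((27 + 19)/43) = 1.
  m_6 = 43*1 - 19 = 24, d_6 = (748 - 24^2)/43 = 172/43 = 4, a_6 = floor((27 + 24)/4) = 12.
  m_7 = 4*12 - 24 = 24, d_7 = (748 - 24^2)/4 = 172/4 = 43, a_7 = floor((27 + 24)/43) = 1.
  m_8 = 43*1 - 24 = 19, d_8 = (748 - 19^2)/43 = 387/43 = 9, a_8 = floor((27 + 19)/9) = 5.
  m_9 = 9*5 - 19 = 26, d_9 = (748 - 26^2)/9 = 72/9 = 8, a_9 = floor((27 + 26)/8) = 6.
  m_10 = 8*6 - 26 = 22, d_10 = (748 - 22^2)/8 = 264/8 = 33, a_10 = floor((27 + 22)/33) = 1.
  m_11 = 33*1 - 22 = 11, d_11 = (748 - 11^2)/33 = 627/33 = 19, a_11 = floor((27 + 11)/19) = 2.
  m_12 = 19*2 - 11 = 27, d_12 = (748 - 27^2)/19 = 19/19 = 1, a_12 = floor((27 + 27)/1) = 54.
  m_13 = 1*54 - 27 = 27, d_13 = (748 - 27^2)/1 = 19/1 = 19: (m_13, d_13) = (m_1, d_1) = (27, 19), so from here the quotients repeat a_1, ..., a_12; the period length is 12.
Hence the expansion of sqrt(748) is a_0 = 27 followed by the repeating block 2, 1, 6, 5, 1, 12, 1, 5, 6, 1, 2, 54 (period 12).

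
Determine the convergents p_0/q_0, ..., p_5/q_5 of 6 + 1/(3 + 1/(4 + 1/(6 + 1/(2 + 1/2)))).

Using the convergent recurrence p_i = a_i*p_{i-1} + p_{i-2}, q_i = a_i*q_{i-1} + q_{i-2} with p_{-2}=0, p_{-1}=1, q_{-2}=1, q_{-1}=0:
  i=0: a_0=6, p_0 = 6*1 + 0 = 6, q_0 = 6*0 + 1 = 1.
  i=1: a_1=3, p_1 = 3*6 + 1 = 19, q_1 = 3*1 + 0 = 3.
  i=2: a_2=4, p_2 = 4*19 + 6 = 82, q_2 = 4*3 + 1 = 13.
  i=3: a_3=6, p_3 = 6*82 + 19 = 511, q_3 = 6*13 + 3 = 81.
  i=4: a_4=2, p_4 = 2*511 + 82 = 1104, q_4 = 2*81 + 13 = 175.
  i=5: a_5=2, p_5 = 2*1104 + 511 = 2719, q_5 = 2*175 + 81 = 431.

6/1, 19/3, 82/13, 511/81, 1104/175, 2719/431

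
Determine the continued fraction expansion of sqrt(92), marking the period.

[9; (1, 1, 2, 4, 2, 1, 1, 18)]

Write x_i = (sqrt(92) + m_i)/d_i with (m_0, d_0) = (0, 1). a_0 = floor(sqrt(92)) = 9, since 9^2 = 81 <= 92 < 100 = 10^2.
Iterate m_{i+1} = d_i*a_i - m_i, d_{i+1} = (92 - m_{i+1}^2)/d_i, a_{i+1} = floor((a_0 + m_{i+1})/d_{i+1}):
  m_1 = 1*9 - 0 = 9, d_1 = (92 - 9^2)/1 = 11/1 = 11, a_1 = floor((9 + 9)/11) = 1.
  m_2 = 11*1 - 9 = 2, d_2 = (92 - 2^2)/11 = 88/11 = 8, a_2 = floor((9 + 2)/8) = 1.
  m_3 = 8*1 - 2 = 6, d_3 = (92 - 6^2)/8 = 56/8 = 7, a_3 = floor((9 + 6)/7) = 2.
  m_4 = 7*2 - 6 = 8, d_4 = (92 - 8^2)/7 = 28/7 = 4, a_4 = floor((9 + 8)/4) = 4.
  m_5 = 4*4 - 8 = 8, d_5 = (92 - 8^2)/4 = 28/4 = 7, a_5 = floor((9 + 8)/7) = 2.
  m_6 = 7*2 - 8 = 6, d_6 = (92 - 6^2)/7 = 56/7 = 8, a_6 = floor((9 + 6)/8) = 1.
  m_7 = 8*1 - 6 = 2, d_7 = (92 - 2^2)/8 = 88/8 = 11, a_7 = floor((9 + 2)/11) = 1.
  m_8 = 11*1 - 2 = 9, d_8 = (92 - 9^2)/11 = 11/11 = 1, a_8 = floor((9 + 9)/1) = 18.
  m_9 = 1*18 - 9 = 9, d_9 = (92 - 9^2)/1 = 11/1 = 11: (m_9, d_9) = (m_1, d_1) = (9, 11), so from here the quotients repeat a_1, ..., a_8; the period length is 8.
Hence the expansion of sqrt(92) is a_0 = 9 followed by the repeating block 1, 1, 2, 4, 2, 1, 1, 18 (period 8).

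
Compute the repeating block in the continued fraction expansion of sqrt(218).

[14; (1, 3, 3, 1, 28)]

Write x_i = (sqrt(218) + m_i)/d_i with (m_0, d_0) = (0, 1). a_0 = floor(sqrt(218)) = 14, since 14^2 = 196 <= 218 < 225 = 15^2.
Iterate m_{i+1} = d_i*a_i - m_i, d_{i+1} = (218 - m_{i+1}^2)/d_i, a_{i+1} = floor((a_0 + m_{i+1})/d_{i+1}):
  m_1 = 1*14 - 0 = 14, d_1 = (218 - 14^2)/1 = 22/1 = 22, a_1 = floor((14 + 14)/22) = 1.
  m_2 = 22*1 - 14 = 8, d_2 = (218 - 8^2)/22 = 154/22 = 7, a_2 = floor((14 + 8)/7) = 3.
  m_3 = 7*3 - 8 = 13, d_3 = (218 - 13^2)/7 = 49/7 = 7, a_3 = floor((14 + 13)/7) = 3.
  m_4 = 7*3 - 13 = 8, d_4 = (218 - 8^2)/7 = 154/7 = 22, a_4 = floor((14 + 8)/22) = 1.
  m_5 = 22*1 - 8 = 14, d_5 = (218 - 14^2)/22 = 22/22 = 1, a_5 = floor((14 + 14)/1) = 28.
  m_6 = 1*28 - 14 = 14, d_6 = (218 - 14^2)/1 = 22/1 = 22: (m_6, d_6) = (m_1, d_1) = (14, 22), so from here the quotients repeat a_1, ..., a_5; the period length is 5.
Hence the expansion of sqrt(218) is a_0 = 14 followed by the repeating block 1, 3, 3, 1, 28 (period 5).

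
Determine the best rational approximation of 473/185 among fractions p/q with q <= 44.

Expand x = 473/185 as a continued fraction with the Euclidean algorithm:
  473 = 2*185 + 103, so a_0 = 2.
  185 = 1*103 + 82, so a_1 = 1.
  103 = 1*82 + 21, so a_2 = 1.
  82 = 3*21 + 19, so a_3 = 3.
  21 = 1*19 + 2, so a_4 = 1.
  19 = 9*2 + 1, so a_5 = 9.
  2 = 2*1 + 0, so a_6 = 2.
so x = [2; 1, 1, 3, 1, 9, 2].
Convergents (p_i = a_i*p_{i-1} + p_{i-2}, q_i = a_i*q_{i-1} + q_{i-2} with p_{-2}=0, p_{-1}=1, q_{-2}=1, q_{-1}=0), until the denominator exceeds 44:
  i=0: a_0=2, p_0 = 2*1 + 0 = 2, q_0 = 2*0 + 1 = 1.
  i=1: a_1=1, p_1 = 1*2 + 1 = 3, q_1 = 1*1 + 0 = 1.
  i=2: a_2=1, p_2 = 1*3 + 2 = 5, q_2 = 1*1 + 1 = 2.
  i=3: a_3=3, p_3 = 3*5 + 3 = 18, q_3 = 3*2 + 1 = 7.
  i=4: a_4=1, p_4 = 1*18 + 5 = 23, q_4 = 1*7 + 2 = 9.
  i=5: a_5=9, p_5 = 9*23 + 18 = 225, q_5 = 9*9 + 7 = 88.
q_5 = 88 > 44, so the last convergent with denominator <= 44 is p_4/q_4 = 23/9.
The closest fraction with denominator <= 44 is either p_4/q_4 or the intermediate fraction (k*p_4 + p_3)/(k*q_4 + q_3) with the largest k >= 1 whose denominator stays <= 44; these approach x as k grows, and every other convergent or intermediate fraction in range is farther away.
Largest k: floor((44 - q_3)/q_4) = floor((44 - 7)/9) = 4.
That gives (4*23 + 18)/(4*9 + 7) = 110/43.
Compare the errors: |x - 23/9| = |473*9 - 23*185|/(185*9) = 2/1665, and |x - 110/43| = |473*43 - 110*185|/(185*43) = 11/7955.
Cross-multiplying, 2*7955 = 15910 < 18315 = 11*1665, so 2/1665 is smaller: the convergent 23/9 is closer to x than 110/43.

23/9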